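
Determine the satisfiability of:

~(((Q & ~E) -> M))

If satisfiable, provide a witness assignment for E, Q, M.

E: False, Q: True, M: False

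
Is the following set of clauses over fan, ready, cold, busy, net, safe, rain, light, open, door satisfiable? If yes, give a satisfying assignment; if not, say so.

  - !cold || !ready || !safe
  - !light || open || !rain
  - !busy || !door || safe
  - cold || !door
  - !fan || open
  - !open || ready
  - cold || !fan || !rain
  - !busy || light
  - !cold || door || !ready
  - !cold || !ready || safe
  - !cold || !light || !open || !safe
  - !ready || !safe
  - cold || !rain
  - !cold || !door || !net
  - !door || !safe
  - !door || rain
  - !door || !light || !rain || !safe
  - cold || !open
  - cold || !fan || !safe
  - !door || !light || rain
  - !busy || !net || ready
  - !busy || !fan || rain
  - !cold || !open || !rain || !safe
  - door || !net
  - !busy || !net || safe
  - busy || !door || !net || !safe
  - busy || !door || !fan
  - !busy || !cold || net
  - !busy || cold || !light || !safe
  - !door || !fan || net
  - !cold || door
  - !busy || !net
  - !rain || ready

Try fan = True:
  (!fan || open) forces open = True.
  (!open || ready) forces ready = True.
  (!ready || !safe) forces safe = False.
  (!cold || !ready || safe) forces cold = False.
  clause (cold || !open) is falsified — backtrack.
So fan = False.
Set ready = False.
  then (!open || ready) forces open = False.
  then (!rain || ready) forces rain = False.
  then (!door || rain) forces door = False.
  then (door || !net) forces net = False.
  then (!cold || door) forces cold = False.
Set busy = False.
Set safe = True.
Set light = False.
All clauses satisfied.

fan = False, ready = False, cold = False, busy = False, net = False, safe = True, rain = False, light = False, open = False, door = False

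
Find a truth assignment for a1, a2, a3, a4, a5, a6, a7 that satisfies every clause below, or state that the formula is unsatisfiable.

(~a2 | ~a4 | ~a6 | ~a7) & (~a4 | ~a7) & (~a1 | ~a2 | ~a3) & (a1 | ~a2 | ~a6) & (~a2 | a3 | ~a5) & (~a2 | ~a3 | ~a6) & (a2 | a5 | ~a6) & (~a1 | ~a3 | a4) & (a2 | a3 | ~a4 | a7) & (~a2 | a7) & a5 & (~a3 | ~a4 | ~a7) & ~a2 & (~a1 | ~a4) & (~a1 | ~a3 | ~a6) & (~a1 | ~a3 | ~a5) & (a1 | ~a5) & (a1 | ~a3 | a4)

a1: True, a2: False, a3: False, a4: False, a5: True, a6: False, a7: False

Unit clause (a5) forces a5 = True.
Unit clause (~a2) forces a2 = False.
In (a1 | ~a5) only a1 is left, so a1 = True.
In (~a1 | ~a4) only ~a4 is left, so a4 = False.
In (~a1 | ~a3 | ~a5) only ~a3 is left, so a3 = False.
Set a6 = False.
Set a7 = False.
All clauses satisfied.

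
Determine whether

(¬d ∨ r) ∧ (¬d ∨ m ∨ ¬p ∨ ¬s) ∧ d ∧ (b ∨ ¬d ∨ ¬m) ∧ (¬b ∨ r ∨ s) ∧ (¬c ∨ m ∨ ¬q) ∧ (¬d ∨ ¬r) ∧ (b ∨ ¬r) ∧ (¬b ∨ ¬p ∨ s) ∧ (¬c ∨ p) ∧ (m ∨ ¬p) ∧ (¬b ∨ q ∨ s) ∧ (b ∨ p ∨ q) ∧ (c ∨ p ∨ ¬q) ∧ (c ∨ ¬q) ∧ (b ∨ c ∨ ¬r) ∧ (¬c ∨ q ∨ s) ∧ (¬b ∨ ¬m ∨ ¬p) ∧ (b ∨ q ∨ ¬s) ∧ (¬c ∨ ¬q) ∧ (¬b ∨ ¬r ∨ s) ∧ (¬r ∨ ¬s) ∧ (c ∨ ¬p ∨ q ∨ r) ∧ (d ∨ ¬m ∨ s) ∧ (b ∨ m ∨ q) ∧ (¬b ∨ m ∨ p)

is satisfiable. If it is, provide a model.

Case d = True:
  (¬d ∨ r) forces r = True.
  Clause (¬d ∨ ¬r) is falsified — contradiction.
Case d = False:
  Clause (d) is falsified — contradiction.
Both cases fail, so the formula is unsatisfiable.

UNSATISFIABLE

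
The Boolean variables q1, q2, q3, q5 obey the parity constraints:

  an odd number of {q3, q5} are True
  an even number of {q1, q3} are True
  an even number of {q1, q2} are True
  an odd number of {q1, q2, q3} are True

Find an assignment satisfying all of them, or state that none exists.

q1: True, q2: True, q3: True, q5: False

{q3, q5}: 1 true → odd ✓
{q1, q3}: 2 true → even ✓
{q1, q2}: 2 true → even ✓
{q1, q2, q3}: 3 true → odd ✓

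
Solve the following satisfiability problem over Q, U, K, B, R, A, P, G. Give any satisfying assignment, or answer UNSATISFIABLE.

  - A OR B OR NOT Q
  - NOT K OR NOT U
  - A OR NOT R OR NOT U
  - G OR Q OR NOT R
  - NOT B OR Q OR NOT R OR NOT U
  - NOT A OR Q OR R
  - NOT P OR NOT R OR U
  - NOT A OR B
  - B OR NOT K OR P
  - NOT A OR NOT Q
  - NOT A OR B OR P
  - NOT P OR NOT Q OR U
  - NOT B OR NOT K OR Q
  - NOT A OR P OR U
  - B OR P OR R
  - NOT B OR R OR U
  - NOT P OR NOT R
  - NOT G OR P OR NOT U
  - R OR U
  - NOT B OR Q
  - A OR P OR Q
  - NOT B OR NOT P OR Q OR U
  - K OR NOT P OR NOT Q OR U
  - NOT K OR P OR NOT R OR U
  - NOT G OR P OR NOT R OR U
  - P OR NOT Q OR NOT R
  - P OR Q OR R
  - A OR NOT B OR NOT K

Q: False; U: True; K: False; B: False; R: False; A: False; P: True; G: False

Set Q = False.
  then (NOT B OR Q) forces B = False.
  then (NOT A OR B) forces A = False.
  then (A OR P OR Q) forces P = True.
  then (NOT P OR NOT R) forces R = False.
  then (R OR U) forces U = True.
  then (NOT K OR NOT U) forces K = False.
Set G = False.
All clauses satisfied.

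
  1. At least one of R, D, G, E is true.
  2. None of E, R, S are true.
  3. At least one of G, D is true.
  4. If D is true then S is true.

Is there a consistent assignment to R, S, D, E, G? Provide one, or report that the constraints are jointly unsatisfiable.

R=F, S=F, D=F, E=F, G=T

  (1) {R, D, G, E}: 1 true — at least one ✓
  (2) {E, R, S}: 0 true — none ✓
  (3) {G, D}: 1 true — at least one ✓
  (4) D=F ⇒ S: vacuous ✓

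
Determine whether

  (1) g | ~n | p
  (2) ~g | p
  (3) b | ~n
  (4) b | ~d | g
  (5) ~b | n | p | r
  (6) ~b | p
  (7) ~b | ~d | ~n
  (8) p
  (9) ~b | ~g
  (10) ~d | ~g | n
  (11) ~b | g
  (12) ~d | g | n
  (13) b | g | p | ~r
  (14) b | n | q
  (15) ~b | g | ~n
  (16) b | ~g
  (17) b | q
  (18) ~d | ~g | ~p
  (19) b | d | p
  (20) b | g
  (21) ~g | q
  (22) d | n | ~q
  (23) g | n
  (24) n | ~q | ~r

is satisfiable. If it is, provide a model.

Case g = True:
  (~g | p) forces p = True.
  (~b | ~g) forces b = False.
  Clause (b | ~g) is falsified — contradiction.
Case g = False:
  (p) forces p = True.
  (~b | g) forces b = False.
  Clause (b | g) is falsified — contradiction.
Both cases fail, so the formula is unsatisfiable.

UNSATISFIABLE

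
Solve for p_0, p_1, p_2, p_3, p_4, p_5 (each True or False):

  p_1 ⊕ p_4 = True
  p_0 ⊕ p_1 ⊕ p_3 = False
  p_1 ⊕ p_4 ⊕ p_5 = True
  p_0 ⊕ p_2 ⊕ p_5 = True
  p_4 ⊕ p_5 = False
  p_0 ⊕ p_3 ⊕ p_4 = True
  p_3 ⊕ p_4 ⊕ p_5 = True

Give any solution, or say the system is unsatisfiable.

p_0 = False; p_1 = True; p_2 = True; p_3 = True; p_4 = False; p_5 = False

p_1 ⊕ p_4 = T ⊕ F = True ✓
p_0 ⊕ p_1 ⊕ p_3 = F ⊕ T ⊕ T = False ✓
p_1 ⊕ p_4 ⊕ p_5 = T ⊕ F ⊕ F = True ✓
p_0 ⊕ p_2 ⊕ p_5 = F ⊕ T ⊕ F = True ✓
p_4 ⊕ p_5 = F ⊕ F = False ✓
p_0 ⊕ p_3 ⊕ p_4 = F ⊕ T ⊕ F = True ✓
p_3 ⊕ p_4 ⊕ p_5 = T ⊕ F ⊕ F = True ✓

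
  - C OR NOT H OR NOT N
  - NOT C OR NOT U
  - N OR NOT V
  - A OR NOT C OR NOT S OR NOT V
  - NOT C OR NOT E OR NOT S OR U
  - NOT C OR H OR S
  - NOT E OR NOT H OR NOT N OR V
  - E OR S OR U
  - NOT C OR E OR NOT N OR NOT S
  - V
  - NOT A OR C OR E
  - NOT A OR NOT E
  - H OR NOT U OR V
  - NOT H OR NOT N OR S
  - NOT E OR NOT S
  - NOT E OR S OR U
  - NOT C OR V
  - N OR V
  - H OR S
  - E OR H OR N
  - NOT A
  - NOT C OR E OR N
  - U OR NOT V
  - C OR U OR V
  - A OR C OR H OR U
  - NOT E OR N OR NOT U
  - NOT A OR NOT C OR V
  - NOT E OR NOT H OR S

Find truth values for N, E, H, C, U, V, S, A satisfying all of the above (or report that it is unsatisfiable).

Unit clause (V) forces V = True.
Unit clause (NOT A) forces A = False.
In (U OR NOT V) only U is left, so U = True.
In (NOT C OR NOT U) only NOT C is left, so C = False.
In (N OR NOT V) only N is left, so N = True.
In (C OR NOT H OR NOT N) only NOT H is left, so H = False.
In (H OR S) only S is left, so S = True.
In (NOT E OR NOT S) only NOT E is left, so E = False.
All clauses satisfied.

N: True, E: False, H: False, C: False, U: True, V: True, S: True, A: False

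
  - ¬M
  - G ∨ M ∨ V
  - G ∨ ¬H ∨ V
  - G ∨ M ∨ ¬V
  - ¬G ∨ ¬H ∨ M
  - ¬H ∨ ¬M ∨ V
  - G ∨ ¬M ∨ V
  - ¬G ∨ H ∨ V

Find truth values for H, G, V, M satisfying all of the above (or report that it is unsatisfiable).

H=F; G=T; V=T; M=F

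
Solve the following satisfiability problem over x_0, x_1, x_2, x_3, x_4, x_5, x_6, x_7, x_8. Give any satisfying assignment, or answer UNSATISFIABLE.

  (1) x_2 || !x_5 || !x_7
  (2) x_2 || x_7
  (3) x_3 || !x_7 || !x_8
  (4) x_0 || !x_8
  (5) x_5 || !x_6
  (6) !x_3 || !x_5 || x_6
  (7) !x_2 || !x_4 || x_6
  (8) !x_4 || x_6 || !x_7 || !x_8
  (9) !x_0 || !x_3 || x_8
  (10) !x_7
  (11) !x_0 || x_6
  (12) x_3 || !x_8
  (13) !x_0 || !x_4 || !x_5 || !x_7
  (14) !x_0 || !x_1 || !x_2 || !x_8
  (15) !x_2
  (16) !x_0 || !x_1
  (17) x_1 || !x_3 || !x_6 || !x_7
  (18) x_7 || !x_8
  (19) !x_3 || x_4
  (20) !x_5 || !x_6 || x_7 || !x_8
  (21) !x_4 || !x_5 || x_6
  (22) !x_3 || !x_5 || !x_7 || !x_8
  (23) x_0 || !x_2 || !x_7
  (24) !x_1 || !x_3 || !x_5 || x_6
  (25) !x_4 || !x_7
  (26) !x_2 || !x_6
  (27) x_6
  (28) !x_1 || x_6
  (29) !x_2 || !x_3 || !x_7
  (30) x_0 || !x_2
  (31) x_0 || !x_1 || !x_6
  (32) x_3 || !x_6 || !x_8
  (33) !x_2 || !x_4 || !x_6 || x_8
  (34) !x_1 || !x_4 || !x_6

Case x_2 = True:
  Clause (!x_2) is falsified — contradiction.
Case x_2 = False:
  (x_2 || x_7) forces x_7 = True.
  Clause (!x_7) is falsified — contradiction.
Both cases fail, so the formula is unsatisfiable.

No satisfying assignment exists.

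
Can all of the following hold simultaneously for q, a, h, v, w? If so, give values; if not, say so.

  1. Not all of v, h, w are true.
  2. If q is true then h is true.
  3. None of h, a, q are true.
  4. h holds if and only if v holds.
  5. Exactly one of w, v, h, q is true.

q=F, a=F, h=F, v=F, w=T

  (1) {v, h, w}: 1/3 true — not all ✓
  (2) q=F ⇒ h: vacuous ✓
  (3) {h, a, q}: 0 true — none ✓
  (4) h=F, v=F — same ✓
  (5) {w, v, h, q}: 1 true — exactly one ✓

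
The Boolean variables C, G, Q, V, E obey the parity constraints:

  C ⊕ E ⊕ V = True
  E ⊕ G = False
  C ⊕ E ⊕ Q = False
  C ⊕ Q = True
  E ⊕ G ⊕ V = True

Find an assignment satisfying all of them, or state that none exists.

C = True; G = True; Q = False; V = True; E = True

C ⊕ E ⊕ V = T ⊕ T ⊕ T = True ✓
E ⊕ G = T ⊕ T = False ✓
C ⊕ E ⊕ Q = T ⊕ T ⊕ F = False ✓
C ⊕ Q = T ⊕ F = True ✓
E ⊕ G ⊕ V = T ⊕ T ⊕ T = True ✓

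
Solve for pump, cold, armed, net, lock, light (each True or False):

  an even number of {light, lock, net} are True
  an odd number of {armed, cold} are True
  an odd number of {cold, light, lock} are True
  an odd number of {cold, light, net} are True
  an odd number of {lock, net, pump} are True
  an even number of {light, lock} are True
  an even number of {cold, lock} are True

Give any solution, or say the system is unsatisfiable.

Adding constraints 1, 4, 7 mod 2: every variable appears an even number of times on the left, so the left side is 0.
But the right sides sum to 1 (mod 2). 0 ≠ 1 — the system is inconsistent.

UNSATISFIABLE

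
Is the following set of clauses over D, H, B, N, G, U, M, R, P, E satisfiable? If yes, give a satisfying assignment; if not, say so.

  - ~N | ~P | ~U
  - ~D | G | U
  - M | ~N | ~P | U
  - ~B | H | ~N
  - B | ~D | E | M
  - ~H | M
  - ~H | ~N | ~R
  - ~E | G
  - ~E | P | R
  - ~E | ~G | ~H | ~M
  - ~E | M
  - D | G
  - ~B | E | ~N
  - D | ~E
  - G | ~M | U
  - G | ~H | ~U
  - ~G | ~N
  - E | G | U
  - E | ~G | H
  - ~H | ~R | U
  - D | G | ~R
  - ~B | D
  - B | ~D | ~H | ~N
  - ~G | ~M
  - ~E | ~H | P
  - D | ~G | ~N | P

D = True, H = False, B = True, N = False, G = False, U = True, M = False, R = True, P = True, E = False

Set D = True.
Try H = True:
  (~H | M) forces M = True.
  (~G | ~M) forces G = False.
  (~D | G | U) forces U = True.
  clause (G | ~H | ~U) is falsified — backtrack.
So H = False.
Set B = True.
  then (~B | H | ~N) forces N = False.
Try G = True:
  (E | ~G | H) forces E = True.
  (~E | M) forces M = True.
  clause (~G | ~M) is falsified — backtrack.
So G = False.
  then (~D | G | U) forces U = True.
  then (~E | G) forces E = False.
Set M = False.
Set R = True.
Set P = True.
All clauses satisfied.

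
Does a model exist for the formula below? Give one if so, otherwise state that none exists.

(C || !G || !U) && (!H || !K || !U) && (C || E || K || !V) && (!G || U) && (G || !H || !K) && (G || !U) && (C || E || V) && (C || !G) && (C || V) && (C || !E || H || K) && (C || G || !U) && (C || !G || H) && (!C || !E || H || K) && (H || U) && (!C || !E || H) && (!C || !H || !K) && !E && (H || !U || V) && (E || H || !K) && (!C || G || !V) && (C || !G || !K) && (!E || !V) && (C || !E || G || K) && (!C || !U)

Unit clause (!E) forces E = False.
Set V = False.
  then (C || E || V) forces C = True.
  then (!C || !U) forces U = False.
  then (!G || U) forces G = False.
  then (H || U) forces H = True.
  then (!C || !H || !K) forces K = False.
All clauses satisfied.

V: False, C: True, H: True, K: False, U: False, E: False, G: False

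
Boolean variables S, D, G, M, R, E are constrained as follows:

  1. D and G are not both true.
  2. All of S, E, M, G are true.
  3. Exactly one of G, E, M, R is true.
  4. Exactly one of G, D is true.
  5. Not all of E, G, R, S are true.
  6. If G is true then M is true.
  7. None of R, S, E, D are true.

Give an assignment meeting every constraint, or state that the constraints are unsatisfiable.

No satisfying assignment exists.

Case S = True:
  Constraint (7) is violated (S=T) — contradiction.
Case S = False:
  Constraint (2) is violated (S=F) — contradiction.
Both cases fail — unsatisfiable.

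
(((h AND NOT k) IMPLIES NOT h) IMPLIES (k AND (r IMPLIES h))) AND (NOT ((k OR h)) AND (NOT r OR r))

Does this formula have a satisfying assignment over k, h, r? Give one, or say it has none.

Case h = True: the conjunct NOT ((k OR h)) becomes NOT ((k OR True)) = False.
Case h = False: the formula simplifies to (k AND NOT r) AND (NOT k AND (NOT r OR r)).
  k = True: the conjunct NOT k is False.
  k = False: the conjunct k is False.
Both cases fail — unsatisfiable.

No satisfying assignment exists.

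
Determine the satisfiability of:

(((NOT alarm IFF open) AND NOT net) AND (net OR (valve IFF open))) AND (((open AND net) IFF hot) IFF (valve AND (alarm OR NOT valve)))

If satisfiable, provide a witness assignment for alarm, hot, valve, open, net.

alarm: True, hot: True, valve: False, open: False, net: False

  ((NOT alarm IFF open) AND NOT net) AND (net OR (valve IFF open)) = True
    (NOT alarm IFF open) AND NOT net = True
      NOT alarm IFF open = True
        NOT alarm = False
      NOT net = True
    net OR (valve IFF open) = True
      valve IFF open = True
  ((open AND net) IFF hot) IFF (valve AND (alarm OR NOT valve)) = True
    (open AND net) IFF hot = False
      open AND net = False
    valve AND (alarm OR NOT valve) = False
      alarm OR NOT valve = True
        NOT valve = True
Both conjuncts True, so the formula holds.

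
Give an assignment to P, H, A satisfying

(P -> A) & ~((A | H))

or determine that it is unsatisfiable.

P=F, H=F, A=F

  P -> A = True
  ~((A | H)) = True
    A | H = False
Both conjuncts True, so the formula holds.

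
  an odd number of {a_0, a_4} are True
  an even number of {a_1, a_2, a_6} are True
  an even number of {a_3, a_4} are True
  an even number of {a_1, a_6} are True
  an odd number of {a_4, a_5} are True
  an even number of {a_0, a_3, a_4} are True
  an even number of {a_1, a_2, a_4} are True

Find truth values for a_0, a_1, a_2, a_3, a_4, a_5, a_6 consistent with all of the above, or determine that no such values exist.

a_0: False; a_1: True; a_2: False; a_3: True; a_4: True; a_5: False; a_6: True

{a_0, a_4}: 1 true → odd ✓
{a_1, a_2, a_6}: 2 true → even ✓
{a_3, a_4}: 2 true → even ✓
{a_1, a_6}: 2 true → even ✓
{a_4, a_5}: 1 true → odd ✓
{a_0, a_3, a_4}: 2 true → even ✓
{a_1, a_2, a_4}: 2 true → even ✓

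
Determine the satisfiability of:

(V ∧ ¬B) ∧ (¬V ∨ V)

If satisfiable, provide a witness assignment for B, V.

B = False; V = True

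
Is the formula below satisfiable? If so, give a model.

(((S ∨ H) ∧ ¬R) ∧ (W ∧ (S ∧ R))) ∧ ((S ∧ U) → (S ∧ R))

UNSATISFIABLE

Case R = True: the conjunct ¬R is False.
Case R = False: the conjunct R is False.
Both cases fail — unsatisfiable.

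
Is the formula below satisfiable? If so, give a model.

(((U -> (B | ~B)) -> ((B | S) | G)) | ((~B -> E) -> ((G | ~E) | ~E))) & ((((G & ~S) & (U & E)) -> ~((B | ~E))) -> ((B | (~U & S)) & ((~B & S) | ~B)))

S: True, U: False, G: True, B: False, E: False

  ((U -> (B | ~B)) -> ((B | S) | G)) | ((~B -> E) -> ((G | ~E) | ~E)) = True
    (U -> (B | ~B)) -> ((B | S) | G) = True
      U -> (B | ~B) = True
        B | ~B = True
          ~B = True
      (B | S) | G = True
        B | S = True
    (~B -> E) -> ((G | ~E) | ~E) = True
      ~B -> E = False
        ~B = True
      (G | ~E) | ~E = True
        G | ~E = True
          ~E = True
        ~E = True
  (((G & ~S) & (U & E)) -> ~((B | ~E))) -> ((B | (~U & S)) & ((~B & S) | ~B)) = True
    ((G & ~S) & (U & E)) -> ~((B | ~E)) = True
      (G & ~S) & (U & E) = False
        G & ~S = False
          ~S = False
        U & E = False
      ~((B | ~E)) = False
        B | ~E = True
          ~E = True
    (B | (~U & S)) & ((~B & S) | ~B) = True
      B | (~U & S) = True
        ~U & S = True
          ~U = True
      (~B & S) | ~B = True
        ~B & S = True
          ~B = True
        ~B = True
Both conjuncts True, so the formula holds.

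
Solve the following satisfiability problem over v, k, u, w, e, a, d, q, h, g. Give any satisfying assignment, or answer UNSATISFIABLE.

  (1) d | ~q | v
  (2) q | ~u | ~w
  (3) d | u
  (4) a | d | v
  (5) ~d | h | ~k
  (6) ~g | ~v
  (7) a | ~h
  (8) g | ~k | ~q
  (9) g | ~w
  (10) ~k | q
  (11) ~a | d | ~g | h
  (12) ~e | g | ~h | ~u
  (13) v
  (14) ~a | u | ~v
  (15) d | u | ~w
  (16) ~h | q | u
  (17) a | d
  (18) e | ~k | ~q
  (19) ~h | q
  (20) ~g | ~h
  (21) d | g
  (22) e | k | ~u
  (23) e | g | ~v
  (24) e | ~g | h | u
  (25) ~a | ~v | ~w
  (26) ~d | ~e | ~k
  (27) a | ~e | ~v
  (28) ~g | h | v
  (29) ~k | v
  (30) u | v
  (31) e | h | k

Unit clause (v) forces v = True.
In (~g | ~v) only ~g is left, so g = False.
In (g | ~w) only ~w is left, so w = False.
In (d | g) only d is left, so d = True.
In (e | g | ~v) only e is left, so e = True.
In (~d | ~e | ~k) only ~k is left, so k = False.
In (a | ~e | ~v) only a is left, so a = True.
In (~a | u | ~v) only u is left, so u = True.
In (~e | g | ~h | ~u) only ~h is left, so h = False.
Set q = False.
All clauses satisfied.

v = True, k = False, u = True, w = False, e = True, a = True, d = True, q = False, h = False, g = False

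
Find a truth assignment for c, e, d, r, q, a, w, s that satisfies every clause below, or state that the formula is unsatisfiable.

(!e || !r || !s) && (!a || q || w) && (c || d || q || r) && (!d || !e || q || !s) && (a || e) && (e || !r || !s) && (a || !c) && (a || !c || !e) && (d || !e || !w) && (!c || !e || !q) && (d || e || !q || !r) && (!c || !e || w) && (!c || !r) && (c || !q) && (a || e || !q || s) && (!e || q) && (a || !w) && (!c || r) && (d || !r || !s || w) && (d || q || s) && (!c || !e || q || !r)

c = False; e = False; d = True; r = False; q = False; a = True; w = True; s = False

Try c = True:
  (a || !c) forces a = True.
  (!c || !r) forces r = False.
  clause (!c || r) is falsified — backtrack.
So c = False.
  then (c || !q) forces q = False.
  then (!e || q) forces e = False.
  then (a || e) forces a = True.
  then (!a || q || w) forces w = True.
Set d = True.
Set r = False.
Set s = False.
All clauses satisfied.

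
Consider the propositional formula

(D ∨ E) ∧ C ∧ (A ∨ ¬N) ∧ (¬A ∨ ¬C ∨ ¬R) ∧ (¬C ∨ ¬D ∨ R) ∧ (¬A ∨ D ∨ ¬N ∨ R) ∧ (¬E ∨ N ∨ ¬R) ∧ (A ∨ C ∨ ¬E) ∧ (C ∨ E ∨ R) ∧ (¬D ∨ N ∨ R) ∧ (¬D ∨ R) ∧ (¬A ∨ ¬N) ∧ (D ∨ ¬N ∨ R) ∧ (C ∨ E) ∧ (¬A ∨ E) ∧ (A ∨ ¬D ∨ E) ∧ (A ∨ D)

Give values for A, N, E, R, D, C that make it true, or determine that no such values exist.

A = True, N = False, E = True, R = False, D = False, C = True

Unit clause (C) forces C = True.
Try A = False:
  (A ∨ ¬N) forces N = False.
  (A ∨ D) forces D = True.
  (¬C ∨ ¬D ∨ R) forces R = True.
  (¬E ∨ N ∨ ¬R) forces E = False.
  clause (A ∨ ¬D ∨ E) is falsified — backtrack.
So A = True.
  then (¬A ∨ ¬C ∨ ¬R) forces R = False.
  then (¬C ∨ ¬D ∨ R) forces D = False.
  then (¬A ∨ D ∨ ¬N ∨ R) forces N = False.
  then (¬A ∨ E) forces E = True.
All clauses satisfied.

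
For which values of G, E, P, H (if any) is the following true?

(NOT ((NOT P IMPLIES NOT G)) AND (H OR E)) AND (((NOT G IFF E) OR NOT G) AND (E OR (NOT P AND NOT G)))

UNSATISFIABLE

Case G = True: the formula simplifies to (NOT P AND (H OR E)) AND (NOT E AND E).
  E = True: the conjunct NOT E is False.
  E = False: the conjunct E is False.
Case G = False: the conjunct NOT ((NOT P IMPLIES NOT G)) becomes NOT ((NOT P IMPLIES True)) = False.
Both cases fail — unsatisfiable.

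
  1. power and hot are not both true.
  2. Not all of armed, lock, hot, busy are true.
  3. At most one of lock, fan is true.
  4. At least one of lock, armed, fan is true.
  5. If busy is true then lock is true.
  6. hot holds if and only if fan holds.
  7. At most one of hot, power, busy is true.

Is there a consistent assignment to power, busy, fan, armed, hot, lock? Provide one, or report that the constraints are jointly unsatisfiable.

power = False; busy = True; fan = False; armed = True; hot = False; lock = True

  (1) power=F, hot=F — not both ✓
  (2) {armed, lock, hot, busy}: 3/4 true — not all ✓
  (3) {lock, fan}: 1 true — at most one ✓
  (4) {lock, armed, fan}: 2 true — at least one ✓
  (5) busy=T ⇒ lock: T ✓
  (6) hot=F, fan=F — same ✓
  (7) {hot, power, busy}: 1 true — at most one ✓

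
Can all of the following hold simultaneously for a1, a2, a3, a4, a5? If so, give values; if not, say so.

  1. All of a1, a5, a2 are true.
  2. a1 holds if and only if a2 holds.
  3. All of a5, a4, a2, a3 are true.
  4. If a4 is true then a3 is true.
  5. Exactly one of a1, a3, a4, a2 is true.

Case a2 = True:
  (1) forces a1 = True.
  Constraint (5) is violated (a1=T, a2=T) — contradiction.
Case a2 = False:
  Constraint (1) is violated (a2=F) — contradiction.
Both cases fail — unsatisfiable.

UNSATISFIABLE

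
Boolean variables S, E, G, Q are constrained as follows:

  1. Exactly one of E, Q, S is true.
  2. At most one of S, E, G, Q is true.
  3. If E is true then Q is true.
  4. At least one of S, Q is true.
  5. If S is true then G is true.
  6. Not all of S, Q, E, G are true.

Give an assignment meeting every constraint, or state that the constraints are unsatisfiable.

S: False, E: False, G: False, Q: True

  (1) {E, Q, S}: 1 true — exactly one ✓
  (2) {S, E, G, Q}: 1 true — at most one ✓
  (3) E=F ⇒ Q: vacuous ✓
  (4) {S, Q}: 1 true — at least one ✓
  (5) S=F ⇒ G: vacuous ✓
  (6) {S, Q, E, G}: 1/4 true — not all ✓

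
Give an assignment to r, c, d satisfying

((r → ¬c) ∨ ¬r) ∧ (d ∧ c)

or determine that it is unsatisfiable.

r: False; c: True; d: True

  (r → ¬c) ∨ ¬r = True
    r → ¬c = True
      ¬c = False
    ¬r = True
  d ∧ c = True
Both conjuncts True, so the formula holds.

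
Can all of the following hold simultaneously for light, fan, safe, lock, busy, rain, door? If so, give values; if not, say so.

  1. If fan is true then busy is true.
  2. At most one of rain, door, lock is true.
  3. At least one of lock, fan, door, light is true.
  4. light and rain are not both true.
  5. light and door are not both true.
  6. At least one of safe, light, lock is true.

light: False, fan: False, safe: True, lock: False, busy: True, rain: False, door: True

  (1) fan=F ⇒ busy: vacuous ✓
  (2) {rain, door, lock}: 1 true — at most one ✓
  (3) {lock, fan, door, light}: 1 true — at least one ✓
  (4) light=F, rain=F — not both ✓
  (5) light=F, door=T — not both ✓
  (6) {safe, light, lock}: 1 true — at least one ✓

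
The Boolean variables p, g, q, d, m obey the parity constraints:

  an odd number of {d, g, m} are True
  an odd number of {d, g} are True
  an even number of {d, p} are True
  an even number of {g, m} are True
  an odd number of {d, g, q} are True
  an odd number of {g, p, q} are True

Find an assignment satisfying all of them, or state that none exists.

p=T, g=F, q=F, d=T, m=F

{d, g, m}: 1 true → odd ✓
{d, g}: 1 true → odd ✓
{d, p}: 2 true → even ✓
{g, m}: 0 true → even ✓
{d, g, q}: 1 true → odd ✓
{g, p, q}: 1 true → odd ✓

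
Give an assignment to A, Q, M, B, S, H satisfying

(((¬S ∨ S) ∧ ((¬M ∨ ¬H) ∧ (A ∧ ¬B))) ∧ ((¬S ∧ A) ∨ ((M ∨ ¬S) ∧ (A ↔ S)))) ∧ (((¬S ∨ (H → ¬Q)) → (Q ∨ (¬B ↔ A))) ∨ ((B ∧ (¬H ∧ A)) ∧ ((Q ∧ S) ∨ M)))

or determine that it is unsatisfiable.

A = True, Q = True, M = True, B = False, S = False, H = False

  ((¬S ∨ S) ∧ ((¬M ∨ ¬H) ∧ (A ∧ ¬B))) ∧ ((¬S ∧ A) ∨ ((M ∨ ¬S) ∧ (A ↔ S))) = True
    (¬S ∨ S) ∧ ((¬M ∨ ¬H) ∧ (A ∧ ¬B)) = True
      ¬S ∨ S = True
        ¬S = True
      (¬M ∨ ¬H) ∧ (A ∧ ¬B) = True
        ¬M ∨ ¬H = True
          ¬M = False
          ¬H = True
        A ∧ ¬B = True
          ¬B = True
    (¬S ∧ A) ∨ ((M ∨ ¬S) ∧ (A ↔ S)) = True
      ¬S ∧ A = True
        ¬S = True
      (M ∨ ¬S) ∧ (A ↔ S) = False
        M ∨ ¬S = True
          ¬S = True
        A ↔ S = False
  ((¬S ∨ (H → ¬Q)) → (Q ∨ (¬B ↔ A))) ∨ ((B ∧ (¬H ∧ A)) ∧ ((Q ∧ S) ∨ M)) = True
    (¬S ∨ (H → ¬Q)) → (Q ∨ (¬B ↔ A)) = True
      ¬S ∨ (H → ¬Q) = True
        ¬S = True
        H → ¬Q = True
          ¬Q = False
      Q ∨ (¬B ↔ A) = True
        ¬B ↔ A = True
          ¬B = True
    (B ∧ (¬H ∧ A)) ∧ ((Q ∧ S) ∨ M) = False
      B ∧ (¬H ∧ A) = False
        ¬H ∧ A = True
          ¬H = True
      (Q ∧ S) ∨ M = True
        Q ∧ S = False
Both conjuncts True, so the formula holds.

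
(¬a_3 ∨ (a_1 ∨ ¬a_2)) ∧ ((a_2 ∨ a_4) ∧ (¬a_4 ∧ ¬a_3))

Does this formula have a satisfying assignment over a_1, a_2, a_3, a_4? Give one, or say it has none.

a_1 = False; a_2 = True; a_3 = False; a_4 = False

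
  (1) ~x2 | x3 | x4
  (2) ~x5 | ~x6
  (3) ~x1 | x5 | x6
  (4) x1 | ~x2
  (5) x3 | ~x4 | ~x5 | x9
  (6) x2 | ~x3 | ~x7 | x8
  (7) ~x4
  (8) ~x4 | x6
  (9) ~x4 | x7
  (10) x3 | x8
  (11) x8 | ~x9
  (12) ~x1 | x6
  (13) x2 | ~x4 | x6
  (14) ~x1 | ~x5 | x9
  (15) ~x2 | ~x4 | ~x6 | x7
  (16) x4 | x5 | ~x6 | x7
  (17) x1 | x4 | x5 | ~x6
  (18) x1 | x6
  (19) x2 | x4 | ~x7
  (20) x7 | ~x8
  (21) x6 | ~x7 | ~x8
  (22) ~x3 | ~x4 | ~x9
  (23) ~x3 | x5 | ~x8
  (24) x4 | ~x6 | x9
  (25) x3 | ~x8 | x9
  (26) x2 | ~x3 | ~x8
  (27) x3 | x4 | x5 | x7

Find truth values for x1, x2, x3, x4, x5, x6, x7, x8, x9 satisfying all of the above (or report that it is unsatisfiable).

UNSATISFIABLE

Case x6 = True:
  (~x5 | ~x6) forces x5 = False.
  (~x4) forces x4 = False.
  (x4 | x5 | ~x6 | x7) forces x7 = True.
  (x1 | x4 | x5 | ~x6) forces x1 = True.
  (x2 | x4 | ~x7) forces x2 = True.
  (~x2 | x3 | x4) forces x3 = True.
  (~x3 | x5 | ~x8) forces x8 = False.
  (x8 | ~x9) forces x9 = False.
  Clause (x4 | ~x6 | x9) is falsified — contradiction.
Case x6 = False:
  (~x4) forces x4 = False.
  (~x1 | x6) forces x1 = False.
  Clause (x1 | x6) is falsified — contradiction.
Both cases fail, so the formula is unsatisfiable.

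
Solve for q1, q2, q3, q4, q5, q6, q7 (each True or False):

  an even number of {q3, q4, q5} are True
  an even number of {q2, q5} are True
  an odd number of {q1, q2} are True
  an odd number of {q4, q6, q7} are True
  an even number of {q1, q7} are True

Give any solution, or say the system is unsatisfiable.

q1 = True, q2 = False, q3 = True, q4 = True, q5 = False, q6 = True, q7 = True

{q3, q4, q5}: 2 true → even ✓
{q2, q5}: 0 true → even ✓
{q1, q2}: 1 true → odd ✓
{q4, q6, q7}: 3 true → odd ✓
{q1, q7}: 2 true → even ✓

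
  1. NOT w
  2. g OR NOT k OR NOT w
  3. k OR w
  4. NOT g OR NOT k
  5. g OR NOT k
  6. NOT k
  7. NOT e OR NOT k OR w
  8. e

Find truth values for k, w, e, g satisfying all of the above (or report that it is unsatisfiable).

The formula is unsatisfiable.

Case k = True:
  Clause (NOT k) is falsified — contradiction.
Case k = False:
  (NOT w) forces w = False.
  Clause (k OR w) is falsified — contradiction.
Both cases fail, so the formula is unsatisfiable.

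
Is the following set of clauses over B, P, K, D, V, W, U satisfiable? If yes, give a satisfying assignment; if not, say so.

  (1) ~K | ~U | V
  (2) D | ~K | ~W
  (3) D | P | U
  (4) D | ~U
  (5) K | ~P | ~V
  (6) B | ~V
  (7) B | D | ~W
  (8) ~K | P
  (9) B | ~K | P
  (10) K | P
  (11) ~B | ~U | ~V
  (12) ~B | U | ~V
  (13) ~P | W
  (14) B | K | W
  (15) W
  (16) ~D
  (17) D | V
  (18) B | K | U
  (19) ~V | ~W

UNSATISFIABLE

Case V = True:
  (B | ~V) forces B = True.
  (~B | ~U | ~V) forces U = False.
  Clause (~B | U | ~V) is falsified — contradiction.
Case V = False:
  (W) forces W = True.
  (~D) forces D = False.
  Clause (D | V) is falsified — contradiction.
Both cases fail, so the formula is unsatisfiable.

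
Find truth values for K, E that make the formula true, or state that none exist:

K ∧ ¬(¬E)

K: True, E: True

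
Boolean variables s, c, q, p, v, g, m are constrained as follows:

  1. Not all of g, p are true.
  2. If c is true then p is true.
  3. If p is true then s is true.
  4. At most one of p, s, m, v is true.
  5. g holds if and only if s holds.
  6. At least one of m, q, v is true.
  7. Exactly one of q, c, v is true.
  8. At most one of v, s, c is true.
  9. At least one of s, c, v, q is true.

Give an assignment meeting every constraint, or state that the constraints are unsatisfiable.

s: False; c: False; q: False; p: False; v: True; g: False; m: False

  (1) {g, p}: 0/2 true — not all ✓
  (2) c=F ⇒ p: vacuous ✓
  (3) p=F ⇒ s: vacuous ✓
  (4) {p, s, m, v}: 1 true — at most one ✓
  (5) g=F, s=F — same ✓
  (6) {m, q, v}: 1 true — at least one ✓
  (7) {q, c, v}: 1 true — exactly one ✓
  (8) {v, s, c}: 1 true — at most one ✓
  (9) {s, c, v, q}: 1 true — at least one ✓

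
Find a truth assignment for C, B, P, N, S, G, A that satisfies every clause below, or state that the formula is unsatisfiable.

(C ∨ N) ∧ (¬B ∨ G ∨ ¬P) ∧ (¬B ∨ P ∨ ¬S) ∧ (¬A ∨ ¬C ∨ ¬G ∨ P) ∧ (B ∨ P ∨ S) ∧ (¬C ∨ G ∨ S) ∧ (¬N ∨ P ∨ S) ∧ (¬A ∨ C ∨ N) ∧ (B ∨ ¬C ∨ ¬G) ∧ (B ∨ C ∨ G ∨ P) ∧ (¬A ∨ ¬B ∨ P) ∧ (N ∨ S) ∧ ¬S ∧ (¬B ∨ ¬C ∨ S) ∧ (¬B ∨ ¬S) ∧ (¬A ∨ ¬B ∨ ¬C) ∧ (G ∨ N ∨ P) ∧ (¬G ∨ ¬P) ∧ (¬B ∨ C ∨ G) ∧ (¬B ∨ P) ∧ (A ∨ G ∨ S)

C=F, B=F, P=T, N=T, S=F, G=F, A=T

Unit clause (¬S) forces S = False.
In (N ∨ S) only N is left, so N = True.
In (¬N ∨ P ∨ S) only P is left, so P = True.
In (¬G ∨ ¬P) only ¬G is left, so G = False.
In (A ∨ G ∨ S) only A is left, so A = True.
In (¬B ∨ G ∨ ¬P) only ¬B is left, so B = False.
In (¬C ∨ G ∨ S) only ¬C is left, so C = False.
All clauses satisfied.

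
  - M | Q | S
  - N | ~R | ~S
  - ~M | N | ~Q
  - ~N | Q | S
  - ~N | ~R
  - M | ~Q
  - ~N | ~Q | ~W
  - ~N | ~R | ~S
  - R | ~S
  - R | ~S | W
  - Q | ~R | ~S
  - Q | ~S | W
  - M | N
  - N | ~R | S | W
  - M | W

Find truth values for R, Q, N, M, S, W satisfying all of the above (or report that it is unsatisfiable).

R: False, Q: False, N: False, M: True, S: False, W: True

Set R = False.
  then (R | ~S) forces S = False.
Set Q = False.
  then (M | Q | S) forces M = True.
  then (~N | Q | S) forces N = False.
Set W = True.
All clauses satisfied.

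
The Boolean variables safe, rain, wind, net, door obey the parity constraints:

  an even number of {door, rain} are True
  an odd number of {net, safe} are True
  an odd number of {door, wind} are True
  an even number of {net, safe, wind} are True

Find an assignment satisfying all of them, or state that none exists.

safe=F; rain=F; wind=T; net=T; door=F

{door, rain}: 0 true → even ✓
{net, safe}: 1 true → odd ✓
{door, wind}: 1 true → odd ✓
{net, safe, wind}: 2 true → even ✓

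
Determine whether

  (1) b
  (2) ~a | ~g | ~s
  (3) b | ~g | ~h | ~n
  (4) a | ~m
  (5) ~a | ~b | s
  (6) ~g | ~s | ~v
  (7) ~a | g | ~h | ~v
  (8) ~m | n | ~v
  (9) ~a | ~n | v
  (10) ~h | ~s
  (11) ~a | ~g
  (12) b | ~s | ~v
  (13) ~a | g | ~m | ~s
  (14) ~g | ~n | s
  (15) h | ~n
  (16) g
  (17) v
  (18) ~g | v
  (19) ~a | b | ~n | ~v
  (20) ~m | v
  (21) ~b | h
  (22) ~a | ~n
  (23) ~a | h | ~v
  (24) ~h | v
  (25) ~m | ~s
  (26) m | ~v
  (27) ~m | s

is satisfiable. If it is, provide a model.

Unsatisfiable

Case g = True:
  (b) forces b = True.
  (~a | ~g) forces a = False.
  (a | ~m) forces m = False.
  (v) forces v = True.
  Clause (m | ~v) is falsified — contradiction.
Case g = False:
  Clause (g) is falsified — contradiction.
Both cases fail, so the formula is unsatisfiable.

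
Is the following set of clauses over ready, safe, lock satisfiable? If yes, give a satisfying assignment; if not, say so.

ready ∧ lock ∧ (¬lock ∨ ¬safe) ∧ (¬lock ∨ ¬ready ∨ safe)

UNSATISFIABLE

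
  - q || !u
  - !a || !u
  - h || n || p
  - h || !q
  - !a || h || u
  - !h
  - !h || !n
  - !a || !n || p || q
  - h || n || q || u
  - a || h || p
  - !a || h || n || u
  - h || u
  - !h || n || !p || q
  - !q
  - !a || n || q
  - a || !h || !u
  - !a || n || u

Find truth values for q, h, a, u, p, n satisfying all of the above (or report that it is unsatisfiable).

Case q = True:
  Clause (!q) is falsified — contradiction.
Case q = False:
  (q || !u) forces u = False.
  (!h) forces h = False.
  Clause (h || u) is falsified — contradiction.
Both cases fail, so the formula is unsatisfiable.

Unsatisfiable — no assignment works.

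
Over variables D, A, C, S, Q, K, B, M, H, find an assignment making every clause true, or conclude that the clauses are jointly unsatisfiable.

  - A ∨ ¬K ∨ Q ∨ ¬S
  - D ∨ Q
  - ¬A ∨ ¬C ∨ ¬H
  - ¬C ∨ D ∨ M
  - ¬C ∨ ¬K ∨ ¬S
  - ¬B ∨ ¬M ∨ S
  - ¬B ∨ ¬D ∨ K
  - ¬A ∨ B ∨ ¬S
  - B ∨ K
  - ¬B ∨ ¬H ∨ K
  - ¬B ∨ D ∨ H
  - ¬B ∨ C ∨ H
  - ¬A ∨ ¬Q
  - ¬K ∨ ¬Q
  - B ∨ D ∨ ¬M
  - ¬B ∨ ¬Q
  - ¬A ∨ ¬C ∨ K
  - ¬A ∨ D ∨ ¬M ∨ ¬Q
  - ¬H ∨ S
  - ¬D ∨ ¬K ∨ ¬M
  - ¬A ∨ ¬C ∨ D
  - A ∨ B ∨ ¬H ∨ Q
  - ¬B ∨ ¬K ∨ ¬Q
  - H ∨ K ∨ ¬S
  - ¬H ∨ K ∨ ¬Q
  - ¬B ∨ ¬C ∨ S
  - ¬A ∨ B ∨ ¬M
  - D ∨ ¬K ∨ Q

Try D = False:
  (D ∨ Q) forces Q = True.
  (¬A ∨ ¬Q) forces A = False.
  (¬K ∨ ¬Q) forces K = False.
  (B ∨ K) forces B = True.
  clause (¬B ∨ ¬Q) is falsified — backtrack.
So D = True.
Set A = True.
  then (¬A ∨ ¬Q) forces Q = False.
Set C = False.
Set S = False.
  then (¬H ∨ S) forces H = False.
  then (¬B ∨ C ∨ H) forces B = False.
  then (¬A ∨ B ∨ ¬M) forces M = False.
  then (B ∨ K) forces K = True.
All clauses satisfied.

D = True, A = True, C = False, S = False, Q = False, K = True, B = False, M = False, H = False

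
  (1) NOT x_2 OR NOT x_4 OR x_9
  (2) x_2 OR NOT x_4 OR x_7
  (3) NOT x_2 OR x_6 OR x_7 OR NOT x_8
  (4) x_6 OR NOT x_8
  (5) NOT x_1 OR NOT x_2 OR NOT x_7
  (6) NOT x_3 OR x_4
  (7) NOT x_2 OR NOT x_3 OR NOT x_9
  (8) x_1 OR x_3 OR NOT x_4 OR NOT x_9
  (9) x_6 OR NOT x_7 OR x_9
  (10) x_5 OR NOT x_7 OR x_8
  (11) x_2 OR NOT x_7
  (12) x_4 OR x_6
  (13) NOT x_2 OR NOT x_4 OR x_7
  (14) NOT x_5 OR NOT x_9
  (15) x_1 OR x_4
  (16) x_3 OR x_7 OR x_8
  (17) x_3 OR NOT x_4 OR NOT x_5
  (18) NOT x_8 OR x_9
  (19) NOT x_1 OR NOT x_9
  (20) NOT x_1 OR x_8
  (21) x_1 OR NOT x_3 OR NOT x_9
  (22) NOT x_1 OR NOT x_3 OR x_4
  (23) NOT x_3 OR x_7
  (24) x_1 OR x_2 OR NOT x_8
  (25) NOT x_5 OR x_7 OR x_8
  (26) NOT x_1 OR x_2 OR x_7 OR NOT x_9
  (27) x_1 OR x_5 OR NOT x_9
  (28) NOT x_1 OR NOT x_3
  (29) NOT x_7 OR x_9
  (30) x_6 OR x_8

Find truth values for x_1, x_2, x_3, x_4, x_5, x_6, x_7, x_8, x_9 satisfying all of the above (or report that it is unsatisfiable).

UNSATISFIABLE

Case x_9 = True:
  (NOT x_5 OR NOT x_9) forces x_5 = False.
  (NOT x_1 OR NOT x_9) forces x_1 = False.
  Clause (x_1 OR x_5 OR NOT x_9) is falsified — contradiction.
Case x_9 = False:
  (NOT x_8 OR x_9) forces x_8 = False.
  (NOT x_1 OR x_8) forces x_1 = False.
  (x_1 OR x_4) forces x_4 = True.
  (NOT x_2 OR NOT x_4 OR x_9) forces x_2 = False.
  (x_2 OR NOT x_4 OR x_7) forces x_7 = True.
  Clause (x_2 OR NOT x_7) is falsified — contradiction.
Both cases fail, so the formula is unsatisfiable.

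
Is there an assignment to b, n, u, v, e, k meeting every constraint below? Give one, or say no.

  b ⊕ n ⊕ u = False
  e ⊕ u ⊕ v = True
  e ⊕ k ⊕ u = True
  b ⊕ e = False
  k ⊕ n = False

Adding constraints 1, 3, 4, 5 mod 2: every variable appears an even number of times on the left, so the left side is 0.
But the right sides sum to 1 (mod 2). 0 ≠ 1 — the system is inconsistent.

The formula is unsatisfiable.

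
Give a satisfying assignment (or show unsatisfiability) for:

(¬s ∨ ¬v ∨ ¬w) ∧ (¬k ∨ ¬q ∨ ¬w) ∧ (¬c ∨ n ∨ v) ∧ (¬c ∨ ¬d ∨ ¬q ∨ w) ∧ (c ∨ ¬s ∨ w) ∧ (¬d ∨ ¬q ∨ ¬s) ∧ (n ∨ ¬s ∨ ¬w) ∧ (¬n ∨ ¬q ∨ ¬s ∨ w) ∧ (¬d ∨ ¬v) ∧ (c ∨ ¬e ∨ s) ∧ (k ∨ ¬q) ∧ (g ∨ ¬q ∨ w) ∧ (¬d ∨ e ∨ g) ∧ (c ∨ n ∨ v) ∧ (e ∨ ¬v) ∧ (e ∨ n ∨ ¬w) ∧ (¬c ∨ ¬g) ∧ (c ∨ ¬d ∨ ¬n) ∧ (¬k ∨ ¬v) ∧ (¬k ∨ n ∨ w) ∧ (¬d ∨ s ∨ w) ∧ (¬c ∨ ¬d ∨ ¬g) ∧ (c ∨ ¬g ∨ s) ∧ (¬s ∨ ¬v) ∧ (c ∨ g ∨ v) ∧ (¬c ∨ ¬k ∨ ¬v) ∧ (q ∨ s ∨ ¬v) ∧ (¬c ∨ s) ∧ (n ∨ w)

c = True, v = False, s = True, k = False, n = True, d = True, g = False, e = True, w = False, q = False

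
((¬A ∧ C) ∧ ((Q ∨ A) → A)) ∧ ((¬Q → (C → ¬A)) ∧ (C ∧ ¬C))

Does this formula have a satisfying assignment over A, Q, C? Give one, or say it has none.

Case C = True: the conjunct ¬C is False.
Case C = False: the conjunct C is False.
Both cases fail — unsatisfiable.

Unsatisfiable — no assignment works.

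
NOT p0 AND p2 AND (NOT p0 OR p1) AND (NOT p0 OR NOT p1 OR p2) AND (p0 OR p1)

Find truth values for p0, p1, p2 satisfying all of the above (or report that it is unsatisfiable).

p0 = False; p1 = True; p2 = True

Unit clause (NOT p0) forces p0 = False.
Unit clause (p2) forces p2 = True.
In (p0 OR p1) only p1 is left, so p1 = True.
Check each clause:
  (NOT p0): NOT p0 holds.
  (p2): p2 holds.
  (NOT p0 OR p1): NOT p0 holds.
  (NOT p0 OR NOT p1 OR p2): NOT p0 holds.
  (p0 OR p1): p1 holds.
All clauses satisfied.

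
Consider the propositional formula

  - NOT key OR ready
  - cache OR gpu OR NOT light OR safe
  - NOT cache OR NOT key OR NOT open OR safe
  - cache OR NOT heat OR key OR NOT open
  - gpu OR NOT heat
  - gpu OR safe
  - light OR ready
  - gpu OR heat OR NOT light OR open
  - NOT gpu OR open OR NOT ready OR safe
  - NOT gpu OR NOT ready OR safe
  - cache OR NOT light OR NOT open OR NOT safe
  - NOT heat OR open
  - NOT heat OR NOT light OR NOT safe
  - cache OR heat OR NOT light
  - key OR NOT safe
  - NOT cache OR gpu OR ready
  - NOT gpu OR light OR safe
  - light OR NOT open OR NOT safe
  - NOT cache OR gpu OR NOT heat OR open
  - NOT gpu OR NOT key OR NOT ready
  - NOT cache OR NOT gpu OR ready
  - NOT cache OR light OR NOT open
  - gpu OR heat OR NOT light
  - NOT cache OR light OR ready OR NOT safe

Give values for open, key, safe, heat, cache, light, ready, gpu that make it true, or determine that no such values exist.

Set open = False.
  then (NOT heat OR open) forces heat = False.
Set key = True.
  then (NOT key OR ready) forces ready = True.
  then (NOT gpu OR NOT key OR NOT ready) forces gpu = False.
  then (gpu OR heat OR NOT light) forces light = False.
  then (gpu OR safe) forces safe = True.
Set cache = True.
All clauses satisfied.

open: False, key: True, safe: True, heat: False, cache: True, light: False, ready: True, gpu: False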